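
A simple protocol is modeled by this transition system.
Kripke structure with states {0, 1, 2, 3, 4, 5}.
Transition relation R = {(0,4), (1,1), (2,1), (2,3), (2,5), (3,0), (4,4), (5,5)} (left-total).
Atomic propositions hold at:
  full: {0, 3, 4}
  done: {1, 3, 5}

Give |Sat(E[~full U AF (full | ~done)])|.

Sat(~full) = {1, 2, 5}
Sat(~done) = {0, 2, 4}
Sat(full | ~done) = {0, 2, 3, 4}
AF (full | ~done): least fixpoint, start Z0 = {0, 2, 3, 4}, add states with every successor in Z. Already a fixed point.
Sat(AF (full | ~done)) = {0, 2, 3, 4}
E[~full U AF (full | ~done)]: least fixpoint, start Z0 = Sat(AF (full | ~done)) = {0, 2, 3, 4}, add states in Sat(~full) with some successor in Z. Already a fixed point.
Sat(E[~full U AF (full | ~done)]) = {0, 2, 3, 4}
|Sat(E[~full U AF (full | ~done)])| = |{0, 2, 3, 4}| = 4.

4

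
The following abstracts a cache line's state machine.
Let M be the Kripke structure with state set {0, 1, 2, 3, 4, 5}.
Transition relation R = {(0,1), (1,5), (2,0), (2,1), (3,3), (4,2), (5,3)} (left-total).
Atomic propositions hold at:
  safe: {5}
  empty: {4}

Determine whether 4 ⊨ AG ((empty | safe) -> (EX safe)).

Sat(empty | safe) = {4, 5}
Sat(EX safe) = {s : some successor in {5}} = {1}
Sat((empty | safe) -> (EX safe)) = {0, 1, 2, 3}
AG ((empty | safe) -> (EX safe)): greatest fixpoint, start Z0 = {0, 1, 2, 3}, keep only states in Sat with every successor in Z. Z1 = {0, 2, 3}; Z2 = {3}; fixed.
Sat(AG ((empty | safe) -> (EX safe))) = {3}
4 ∉ Sat(AG ((empty | safe) -> (EX safe))) = {3}, so the formula does not hold at 4.

No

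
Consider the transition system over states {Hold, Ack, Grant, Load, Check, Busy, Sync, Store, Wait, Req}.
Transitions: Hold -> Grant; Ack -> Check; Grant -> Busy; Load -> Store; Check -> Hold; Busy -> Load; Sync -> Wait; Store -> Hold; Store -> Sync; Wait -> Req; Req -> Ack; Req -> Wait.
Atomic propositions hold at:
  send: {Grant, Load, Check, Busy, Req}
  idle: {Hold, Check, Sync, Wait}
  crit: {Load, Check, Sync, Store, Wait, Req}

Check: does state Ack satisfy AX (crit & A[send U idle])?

Yes

A[send U idle]: least fixpoint, start Z0 = Sat(idle) = {Hold, Check, Sync, Wait}, add states in Sat(send) with every successor in Z. Already a fixed point.
Sat(A[send U idle]) = {Hold, Check, Sync, Wait}
Sat(crit & A[send U idle]) = {Check, Sync, Wait}
Sat(AX (crit & A[send U idle])) = {s : every successor in {Check, Sync, Wait}} = {Ack, Sync}
Ack ∈ Sat(AX (crit & A[send U idle])) = {Ack, Sync}, so the formula holds at Ack.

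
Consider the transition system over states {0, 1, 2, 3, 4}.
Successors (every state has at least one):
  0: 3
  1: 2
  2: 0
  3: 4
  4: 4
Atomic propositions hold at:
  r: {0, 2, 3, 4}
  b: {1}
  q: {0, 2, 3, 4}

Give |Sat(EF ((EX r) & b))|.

Sat(EX r) = {s : some successor in {0, 2, 3, 4}} = {0, 1, 2, 3, 4}
Sat((EX r) & b) = {1}
EF ((EX r) & b): least fixpoint, start Z0 = {1}, add states with some successor in Z. Already a fixed point.
Sat(EF ((EX r) & b)) = {1}
|Sat(EF ((EX r) & b))| = |{1}| = 1.

1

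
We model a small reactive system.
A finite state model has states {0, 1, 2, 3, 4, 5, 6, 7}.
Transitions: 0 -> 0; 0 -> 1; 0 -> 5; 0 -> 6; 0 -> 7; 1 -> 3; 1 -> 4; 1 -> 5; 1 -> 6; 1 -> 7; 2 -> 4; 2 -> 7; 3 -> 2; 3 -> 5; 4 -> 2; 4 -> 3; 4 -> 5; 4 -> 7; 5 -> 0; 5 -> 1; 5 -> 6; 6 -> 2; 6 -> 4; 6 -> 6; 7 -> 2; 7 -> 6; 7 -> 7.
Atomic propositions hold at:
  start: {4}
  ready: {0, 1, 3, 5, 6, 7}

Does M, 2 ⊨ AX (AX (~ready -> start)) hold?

No

Sat(~ready) = {2, 4}
Sat(~ready -> start) = {0, 1, 3, 4, 5, 6, 7}
Sat(AX (~ready -> start)) = {s : every successor in {0, 1, 3, 4, 5, 6, 7}} = {0, 1, 2, 5}
Sat(AX (AX (~ready -> start))) = {s : every successor in {0, 1, 2, 5}} = {3}
2 ∉ Sat(AX (AX (~ready -> start))) = {3}, so the formula does not hold at 2.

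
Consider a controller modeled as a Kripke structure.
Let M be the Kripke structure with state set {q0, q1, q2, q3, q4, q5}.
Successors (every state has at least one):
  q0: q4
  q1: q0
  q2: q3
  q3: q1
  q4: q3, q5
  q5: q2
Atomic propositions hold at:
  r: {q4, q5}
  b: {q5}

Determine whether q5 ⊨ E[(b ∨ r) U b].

Sat(b ∨ r) = {q4, q5}
E[(b ∨ r) U b]: least fixpoint, start Z0 = Sat(b) = {q5}, add states in Sat(b ∨ r) with some successor in Z. Z1 = {q4, q5}; fixed.
Sat(E[(b ∨ r) U b]) = {q4, q5}
q5 ∈ Sat(E[(b ∨ r) U b]) = {q4, q5}, so the formula holds at q5.

Yes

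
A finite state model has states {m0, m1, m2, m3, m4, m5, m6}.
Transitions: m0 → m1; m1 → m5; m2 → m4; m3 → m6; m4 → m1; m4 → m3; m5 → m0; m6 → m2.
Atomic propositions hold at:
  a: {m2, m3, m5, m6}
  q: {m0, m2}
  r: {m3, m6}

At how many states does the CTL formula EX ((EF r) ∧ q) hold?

1

EF r: least fixpoint, start Z0 = {m3, m6}, add states with some successor in Z. Z1 = {m3, m4, m6}; Z2 = {m2, m3, m4, m6}; fixed.
Sat(EF r) = {m2, m3, m4, m6}
Sat((EF r) ∧ q) = {m2}
Sat(EX ((EF r) ∧ q)) = {s : some successor in {m2}} = {m6}
|Sat(EX ((EF r) ∧ q))| = |{m6}| = 1.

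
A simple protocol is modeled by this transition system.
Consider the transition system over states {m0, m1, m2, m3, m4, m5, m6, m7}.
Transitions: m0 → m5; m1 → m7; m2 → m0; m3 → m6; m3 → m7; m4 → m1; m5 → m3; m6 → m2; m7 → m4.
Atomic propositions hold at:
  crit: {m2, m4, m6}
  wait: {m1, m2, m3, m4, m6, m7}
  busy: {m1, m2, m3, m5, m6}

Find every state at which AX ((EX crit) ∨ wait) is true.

Sat(EX crit) = {s : some successor in {m2, m4, m6}} = {m3, m6, m7}
Sat((EX crit) ∨ wait) = {m1, m2, m3, m4, m6, m7}
Sat(AX ((EX crit) ∨ wait)) = {s : every successor in {m1, m2, m3, m4, m6, m7}} = {m1, m3, m4, m5, m6, m7}

{m1, m3, m4, m5, m6, m7}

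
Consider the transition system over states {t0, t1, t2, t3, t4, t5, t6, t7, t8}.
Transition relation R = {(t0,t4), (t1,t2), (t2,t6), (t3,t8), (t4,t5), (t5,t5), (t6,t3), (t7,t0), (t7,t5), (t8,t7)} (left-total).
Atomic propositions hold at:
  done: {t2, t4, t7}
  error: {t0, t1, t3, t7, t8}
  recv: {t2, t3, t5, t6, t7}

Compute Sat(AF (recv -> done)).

{t0, t1, t2, t3, t4, t6, t7, t8}

Sat(recv -> done) = {t0, t1, t2, t4, t7, t8}
AF (recv -> done): least fixpoint, start Z0 = {t0, t1, t2, t4, t7, t8}, add states with every successor in Z. Z1 = {t0, t1, t2, t3, t4, t7, t8}; Z2 = {t0, t1, t2, t3, t4, t6, t7, t8}; fixed.
Sat(AF (recv -> done)) = {t0, t1, t2, t3, t4, t6, t7, t8}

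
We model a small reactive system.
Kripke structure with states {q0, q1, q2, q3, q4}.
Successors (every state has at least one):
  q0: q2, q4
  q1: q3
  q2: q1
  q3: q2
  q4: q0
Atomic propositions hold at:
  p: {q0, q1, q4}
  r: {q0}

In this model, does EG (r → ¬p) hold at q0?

Sat(¬p) = {q2, q3}
Sat(r → ¬p) = {q1, q2, q3, q4}
EG (r → ¬p): greatest fixpoint, start Z0 = {q1, q2, q3, q4}, keep only states in Sat with some successor in Z. Z1 = {q1, q2, q3}; fixed.
Sat(EG (r → ¬p)) = {q1, q2, q3}
q0 ∉ Sat(EG (r → ¬p)) = {q1, q2, q3}, so the formula does not hold at q0.

No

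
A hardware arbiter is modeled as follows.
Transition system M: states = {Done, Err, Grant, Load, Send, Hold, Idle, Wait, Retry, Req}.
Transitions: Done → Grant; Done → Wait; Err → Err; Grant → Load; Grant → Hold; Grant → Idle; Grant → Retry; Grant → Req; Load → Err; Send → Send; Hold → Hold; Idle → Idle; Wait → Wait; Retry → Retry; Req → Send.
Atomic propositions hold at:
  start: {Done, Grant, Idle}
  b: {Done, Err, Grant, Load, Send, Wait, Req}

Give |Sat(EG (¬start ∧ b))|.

Sat(¬start) = {Err, Load, Send, Hold, Wait, Retry, Req}
Sat(¬start ∧ b) = {Err, Load, Send, Wait, Req}
EG (¬start ∧ b): greatest fixpoint, start Z0 = {Err, Load, Send, Wait, Req}, keep only states in Sat with some successor in Z. Already a fixed point.
Sat(EG (¬start ∧ b)) = {Err, Load, Send, Wait, Req}
|Sat(EG (¬start ∧ b))| = |{Err, Load, Send, Wait, Req}| = 5.

5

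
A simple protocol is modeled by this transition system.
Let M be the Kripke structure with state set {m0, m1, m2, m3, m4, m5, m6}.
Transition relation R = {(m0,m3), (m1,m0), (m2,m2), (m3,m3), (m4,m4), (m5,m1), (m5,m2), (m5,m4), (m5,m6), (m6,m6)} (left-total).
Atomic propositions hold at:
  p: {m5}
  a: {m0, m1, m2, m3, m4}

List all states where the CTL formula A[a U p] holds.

A[a U p]: least fixpoint, start Z0 = Sat(p) = {m5}, add states in Sat(a) with every successor in Z. Already a fixed point.
Sat(A[a U p]) = {m5}

{m5}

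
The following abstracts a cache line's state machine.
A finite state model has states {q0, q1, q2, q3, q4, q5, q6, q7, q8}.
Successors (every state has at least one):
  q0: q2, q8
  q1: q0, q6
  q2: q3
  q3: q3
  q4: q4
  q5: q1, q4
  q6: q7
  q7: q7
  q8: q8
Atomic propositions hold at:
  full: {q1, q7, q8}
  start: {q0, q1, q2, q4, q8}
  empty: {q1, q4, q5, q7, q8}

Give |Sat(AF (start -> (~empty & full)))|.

Sat(~empty) = {q0, q2, q3, q6}
Sat(~empty & full) = ∅
Sat(start -> (~empty & full)) = {q3, q5, q6, q7}
AF (start -> (~empty & full)): least fixpoint, start Z0 = {q3, q5, q6, q7}, add states with every successor in Z. Z1 = {q2, q3, q5, q6, q7}; fixed.
Sat(AF (start -> (~empty & full))) = {q2, q3, q5, q6, q7}
|Sat(AF (start -> (~empty & full)))| = |{q2, q3, q5, q6, q7}| = 5.

5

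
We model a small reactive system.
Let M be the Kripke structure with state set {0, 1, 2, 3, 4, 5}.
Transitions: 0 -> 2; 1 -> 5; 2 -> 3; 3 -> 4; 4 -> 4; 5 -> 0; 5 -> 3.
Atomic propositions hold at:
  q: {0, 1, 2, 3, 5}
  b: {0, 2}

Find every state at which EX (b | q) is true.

{0, 1, 2, 5}

Sat(b | q) = {0, 1, 2, 3, 5}
Sat(EX (b | q)) = {s : some successor in {0, 1, 2, 3, 5}} = {0, 1, 2, 5}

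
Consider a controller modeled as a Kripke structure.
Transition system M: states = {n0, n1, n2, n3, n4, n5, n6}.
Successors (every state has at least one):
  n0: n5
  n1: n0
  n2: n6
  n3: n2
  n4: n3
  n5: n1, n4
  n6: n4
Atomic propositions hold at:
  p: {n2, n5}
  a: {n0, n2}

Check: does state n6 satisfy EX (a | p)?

No

Sat(a | p) = {n0, n2, n5}
Sat(EX (a | p)) = {s : some successor in {n0, n2, n5}} = {n0, n1, n3}
n6 ∉ Sat(EX (a | p)) = {n0, n1, n3}, so the formula does not hold at n6.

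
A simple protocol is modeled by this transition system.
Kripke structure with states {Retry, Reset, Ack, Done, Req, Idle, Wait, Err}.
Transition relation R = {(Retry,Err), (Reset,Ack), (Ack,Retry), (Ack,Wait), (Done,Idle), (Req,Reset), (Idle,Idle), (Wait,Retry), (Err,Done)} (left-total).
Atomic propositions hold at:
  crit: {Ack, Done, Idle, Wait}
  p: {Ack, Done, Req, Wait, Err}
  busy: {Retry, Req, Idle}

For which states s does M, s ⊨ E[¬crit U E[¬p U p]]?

{Retry, Reset, Ack, Done, Req, Wait, Err}

Sat(¬crit) = {Retry, Reset, Req, Err}
Sat(¬p) = {Retry, Reset, Idle}
E[¬p U p]: least fixpoint, start Z0 = Sat(p) = {Ack, Done, Req, Wait, Err}, add states in Sat(¬p) with some successor in Z. Z1 = {Retry, Reset, Ack, Done, Req, Wait, Err}; fixed.
Sat(E[¬p U p]) = {Retry, Reset, Ack, Done, Req, Wait, Err}
E[¬crit U E[¬p U p]]: least fixpoint, start Z0 = Sat(E[¬p U p]) = {Retry, Reset, Ack, Done, Req, Wait, Err}, add states in Sat(¬crit) with some successor in Z. Already a fixed point.
Sat(E[¬crit U E[¬p U p]]) = {Retry, Reset, Ack, Done, Req, Wait, Err}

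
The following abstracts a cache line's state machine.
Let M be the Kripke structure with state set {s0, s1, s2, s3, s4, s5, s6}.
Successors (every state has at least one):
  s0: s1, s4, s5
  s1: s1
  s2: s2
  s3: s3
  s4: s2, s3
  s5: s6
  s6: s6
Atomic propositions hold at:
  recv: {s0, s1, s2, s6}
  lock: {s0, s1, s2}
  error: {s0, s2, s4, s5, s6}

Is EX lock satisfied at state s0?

Sat(EX lock) = {s : some successor in {s0, s1, s2}} = {s0, s1, s2, s4}
s0 ∈ Sat(EX lock) = {s0, s1, s2, s4}, so the formula holds at s0.

Yes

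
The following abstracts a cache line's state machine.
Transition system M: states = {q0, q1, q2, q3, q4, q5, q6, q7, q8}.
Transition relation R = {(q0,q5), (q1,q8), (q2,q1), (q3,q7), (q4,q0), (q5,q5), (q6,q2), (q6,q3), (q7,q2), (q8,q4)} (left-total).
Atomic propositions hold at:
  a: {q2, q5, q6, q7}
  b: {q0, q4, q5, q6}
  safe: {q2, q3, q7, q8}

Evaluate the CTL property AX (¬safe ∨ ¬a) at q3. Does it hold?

No

Sat(¬safe) = {q0, q1, q4, q5, q6}
Sat(¬a) = {q0, q1, q3, q4, q8}
Sat(¬safe ∨ ¬a) = {q0, q1, q3, q4, q5, q6, q8}
Sat(AX (¬safe ∨ ¬a)) = {s : every successor in {q0, q1, q3, q4, q5, q6, q8}} = {q0, q1, q2, q4, q5, q8}
q3 ∉ Sat(AX (¬safe ∨ ¬a)) = {q0, q1, q2, q4, q5, q8}, so the formula does not hold at q3.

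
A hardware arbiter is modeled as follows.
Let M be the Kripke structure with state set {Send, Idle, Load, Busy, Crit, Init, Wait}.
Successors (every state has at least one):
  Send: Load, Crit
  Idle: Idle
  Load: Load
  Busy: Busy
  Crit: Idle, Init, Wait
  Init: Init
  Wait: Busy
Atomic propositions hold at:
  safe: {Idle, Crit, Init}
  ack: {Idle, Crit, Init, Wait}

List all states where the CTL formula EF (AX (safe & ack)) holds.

{Send, Idle, Crit, Init}

Sat(safe & ack) = {Idle, Crit, Init}
Sat(AX (safe & ack)) = {s : every successor in {Idle, Crit, Init}} = {Idle, Init}
EF (AX (safe & ack)): least fixpoint, start Z0 = {Idle, Init}, add states with some successor in Z. Z1 = {Idle, Crit, Init}; Z2 = {Send, Idle, Crit, Init}; fixed.
Sat(EF (AX (safe & ack))) = {Send, Idle, Crit, Init}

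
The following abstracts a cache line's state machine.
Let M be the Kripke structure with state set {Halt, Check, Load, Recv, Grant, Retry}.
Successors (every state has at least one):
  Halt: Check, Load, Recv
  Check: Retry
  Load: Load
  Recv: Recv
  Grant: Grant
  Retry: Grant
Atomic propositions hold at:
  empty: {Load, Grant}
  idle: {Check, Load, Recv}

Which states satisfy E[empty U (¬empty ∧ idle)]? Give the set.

Sat(¬empty) = {Halt, Check, Recv, Retry}
Sat(¬empty ∧ idle) = {Check, Recv}
E[empty U (¬empty ∧ idle)]: least fixpoint, start Z0 = Sat((¬empty ∧ idle)) = {Check, Recv}, add states in Sat(empty) with some successor in Z. Already a fixed point.
Sat(E[empty U (¬empty ∧ idle)]) = {Check, Recv}

{Check, Recv}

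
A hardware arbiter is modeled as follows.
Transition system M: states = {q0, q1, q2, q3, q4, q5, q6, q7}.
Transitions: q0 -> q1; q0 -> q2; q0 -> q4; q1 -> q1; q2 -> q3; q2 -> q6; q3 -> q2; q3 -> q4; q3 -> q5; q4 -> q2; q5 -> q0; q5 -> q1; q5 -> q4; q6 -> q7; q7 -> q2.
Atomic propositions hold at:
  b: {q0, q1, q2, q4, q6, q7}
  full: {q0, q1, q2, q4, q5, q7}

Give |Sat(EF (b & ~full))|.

Sat(~full) = {q3, q6}
Sat(b & ~full) = {q6}
EF (b & ~full): least fixpoint, start Z0 = {q6}, add states with some successor in Z. Z1 = {q2, q6}; Z2 = {q0, q2, q3, q4, q6, q7}; Z3 = {q0, q2, q3, q4, q5, q6, q7}; fixed.
Sat(EF (b & ~full)) = {q0, q2, q3, q4, q5, q6, q7}
|Sat(EF (b & ~full))| = |{q0, q2, q3, q4, q5, q6, q7}| = 7.

7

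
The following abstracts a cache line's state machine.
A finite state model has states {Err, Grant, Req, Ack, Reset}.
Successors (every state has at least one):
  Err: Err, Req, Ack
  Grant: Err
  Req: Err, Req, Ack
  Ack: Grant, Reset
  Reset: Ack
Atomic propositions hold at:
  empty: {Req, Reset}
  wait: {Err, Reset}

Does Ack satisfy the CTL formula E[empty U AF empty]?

No

AF empty: least fixpoint, start Z0 = {Req, Reset}, add states with every successor in Z. Already a fixed point.
Sat(AF empty) = {Req, Reset}
E[empty U AF empty]: least fixpoint, start Z0 = Sat(AF empty) = {Req, Reset}, add states in Sat(empty) with some successor in Z. Already a fixed point.
Sat(E[empty U AF empty]) = {Req, Reset}
Ack ∉ Sat(E[empty U AF empty]) = {Req, Reset}, so the formula does not hold at Ack.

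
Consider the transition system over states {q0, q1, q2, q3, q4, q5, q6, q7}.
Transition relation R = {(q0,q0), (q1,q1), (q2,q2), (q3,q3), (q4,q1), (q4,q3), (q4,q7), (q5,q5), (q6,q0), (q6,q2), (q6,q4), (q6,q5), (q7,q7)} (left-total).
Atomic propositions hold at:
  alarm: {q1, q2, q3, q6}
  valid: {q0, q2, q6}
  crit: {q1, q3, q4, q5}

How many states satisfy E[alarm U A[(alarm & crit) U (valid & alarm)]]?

Sat(alarm & crit) = {q1, q3}
Sat(valid & alarm) = {q2, q6}
A[(alarm & crit) U (valid & alarm)]: least fixpoint, start Z0 = Sat((valid & alarm)) = {q2, q6}, add states in Sat(alarm & crit) with every successor in Z. Already a fixed point.
Sat(A[(alarm & crit) U (valid & alarm)]) = {q2, q6}
E[alarm U A[(alarm & crit) U (valid & alarm)]]: least fixpoint, start Z0 = Sat(A[(alarm & crit) U (valid & alarm)]) = {q2, q6}, add states in Sat(alarm) with some successor in Z. Already a fixed point.
Sat(E[alarm U A[(alarm & crit) U (valid & alarm)]]) = {q2, q6}
|Sat(E[alarm U A[(alarm & crit) U (valid & alarm)]])| = |{q2, q6}| = 2.

2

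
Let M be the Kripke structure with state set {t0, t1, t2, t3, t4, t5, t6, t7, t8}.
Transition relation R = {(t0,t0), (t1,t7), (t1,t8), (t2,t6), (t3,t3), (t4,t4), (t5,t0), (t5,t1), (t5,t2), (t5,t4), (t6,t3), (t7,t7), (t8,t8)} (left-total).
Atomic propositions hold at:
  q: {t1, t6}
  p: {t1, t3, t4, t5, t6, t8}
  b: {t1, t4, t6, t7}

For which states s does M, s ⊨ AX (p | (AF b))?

AF b: least fixpoint, start Z0 = {t1, t4, t6, t7}, add states with every successor in Z. Z1 = {t1, t2, t4, t6, t7}; fixed.
Sat(AF b) = {t1, t2, t4, t6, t7}
Sat(p | (AF b)) = {t1, t2, t3, t4, t5, t6, t7, t8}
Sat(AX (p | (AF b))) = {s : every successor in {t1, t2, t3, t4, t5, t6, t7, t8}} = {t1, t2, t3, t4, t6, t7, t8}

{t1, t2, t3, t4, t6, t7, t8}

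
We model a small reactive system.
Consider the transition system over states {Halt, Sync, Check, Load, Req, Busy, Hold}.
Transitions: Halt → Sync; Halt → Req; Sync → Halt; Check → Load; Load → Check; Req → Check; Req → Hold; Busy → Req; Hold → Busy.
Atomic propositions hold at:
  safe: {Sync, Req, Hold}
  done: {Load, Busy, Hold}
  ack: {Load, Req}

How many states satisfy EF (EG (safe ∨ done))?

5

Sat(safe ∨ done) = {Sync, Load, Req, Busy, Hold}
EG (safe ∨ done): greatest fixpoint, start Z0 = {Sync, Load, Req, Busy, Hold}, keep only states in Sat with some successor in Z. Z1 = {Req, Busy, Hold}; fixed.
Sat(EG (safe ∨ done)) = {Req, Busy, Hold}
EF (EG (safe ∨ done)): least fixpoint, start Z0 = {Req, Busy, Hold}, add states with some successor in Z. Z1 = {Halt, Req, Busy, Hold}; Z2 = {Halt, Sync, Req, Busy, Hold}; fixed.
Sat(EF (EG (safe ∨ done))) = {Halt, Sync, Req, Busy, Hold}
|Sat(EF (EG (safe ∨ done)))| = |{Halt, Sync, Req, Busy, Hold}| = 5.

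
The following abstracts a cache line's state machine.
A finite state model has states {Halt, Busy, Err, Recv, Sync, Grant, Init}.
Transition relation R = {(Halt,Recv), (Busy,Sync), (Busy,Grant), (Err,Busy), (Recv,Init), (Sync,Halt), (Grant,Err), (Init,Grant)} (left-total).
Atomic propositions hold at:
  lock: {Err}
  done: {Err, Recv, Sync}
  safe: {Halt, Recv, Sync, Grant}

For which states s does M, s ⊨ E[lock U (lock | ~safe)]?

{Busy, Err, Init}

Sat(~safe) = {Busy, Err, Init}
Sat(lock | ~safe) = {Busy, Err, Init}
E[lock U (lock | ~safe)]: least fixpoint, start Z0 = Sat((lock | ~safe)) = {Busy, Err, Init}, add states in Sat(lock) with some successor in Z. Already a fixed point.
Sat(E[lock U (lock | ~safe)]) = {Busy, Err, Init}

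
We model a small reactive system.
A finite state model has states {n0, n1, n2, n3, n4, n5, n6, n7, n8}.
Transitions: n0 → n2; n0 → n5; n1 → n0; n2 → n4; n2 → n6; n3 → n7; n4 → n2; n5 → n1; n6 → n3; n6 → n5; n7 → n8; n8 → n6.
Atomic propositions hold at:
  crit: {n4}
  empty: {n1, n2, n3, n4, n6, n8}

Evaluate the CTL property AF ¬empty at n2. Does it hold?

No

Sat(¬empty) = {n0, n5, n7}
AF ¬empty: least fixpoint, start Z0 = {n0, n5, n7}, add states with every successor in Z. Z1 = {n0, n1, n3, n5, n7}; Z2 = {n0, n1, n3, n5, n6, n7}; Z3 = {n0, n1, n3, n5, n6, n7, n8}; fixed.
Sat(AF ¬empty) = {n0, n1, n3, n5, n6, n7, n8}
n2 ∉ Sat(AF ¬empty) = {n0, n1, n3, n5, n6, n7, n8}, so the formula does not hold at n2.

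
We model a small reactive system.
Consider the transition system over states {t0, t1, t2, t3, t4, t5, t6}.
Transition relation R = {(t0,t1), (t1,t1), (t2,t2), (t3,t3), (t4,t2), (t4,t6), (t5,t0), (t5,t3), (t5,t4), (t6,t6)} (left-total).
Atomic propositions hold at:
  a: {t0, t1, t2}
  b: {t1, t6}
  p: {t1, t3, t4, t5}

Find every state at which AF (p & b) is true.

{t0, t1}

Sat(p & b) = {t1}
AF (p & b): least fixpoint, start Z0 = {t1}, add states with every successor in Z. Z1 = {t0, t1}; fixed.
Sat(AF (p & b)) = {t0, t1}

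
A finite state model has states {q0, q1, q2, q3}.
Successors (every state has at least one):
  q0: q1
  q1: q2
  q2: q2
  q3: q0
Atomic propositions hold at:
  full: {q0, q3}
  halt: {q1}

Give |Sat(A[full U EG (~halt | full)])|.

Sat(~halt) = {q0, q2, q3}
Sat(~halt | full) = {q0, q2, q3}
EG (~halt | full): greatest fixpoint, start Z0 = {q0, q2, q3}, keep only states in Sat with some successor in Z. Z1 = {q2, q3}; Z2 = {q2}; fixed.
Sat(EG (~halt | full)) = {q2}
A[full U EG (~halt | full)]: least fixpoint, start Z0 = Sat(EG (~halt | full)) = {q2}, add states in Sat(full) with every successor in Z. Already a fixed point.
Sat(A[full U EG (~halt | full)]) = {q2}
|Sat(A[full U EG (~halt | full)])| = |{q2}| = 1.

1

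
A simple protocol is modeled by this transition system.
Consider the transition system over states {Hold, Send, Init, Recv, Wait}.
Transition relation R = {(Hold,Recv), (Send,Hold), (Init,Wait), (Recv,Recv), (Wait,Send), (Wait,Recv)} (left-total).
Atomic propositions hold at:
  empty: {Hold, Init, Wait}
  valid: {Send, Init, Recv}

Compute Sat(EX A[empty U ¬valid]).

Sat(¬valid) = {Hold, Wait}
A[empty U ¬valid]: least fixpoint, start Z0 = Sat(¬valid) = {Hold, Wait}, add states in Sat(empty) with every successor in Z. Z1 = {Hold, Init, Wait}; fixed.
Sat(A[empty U ¬valid]) = {Hold, Init, Wait}
Sat(EX A[empty U ¬valid]) = {s : some successor in {Hold, Init, Wait}} = {Send, Init}

{Send, Init}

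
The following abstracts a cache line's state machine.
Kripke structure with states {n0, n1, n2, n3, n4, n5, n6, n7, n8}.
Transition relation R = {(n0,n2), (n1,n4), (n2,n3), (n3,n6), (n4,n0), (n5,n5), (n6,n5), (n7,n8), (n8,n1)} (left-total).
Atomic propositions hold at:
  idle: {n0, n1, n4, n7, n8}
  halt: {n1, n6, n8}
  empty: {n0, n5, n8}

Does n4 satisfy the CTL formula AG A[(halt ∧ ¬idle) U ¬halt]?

Yes

Sat(¬idle) = {n2, n3, n5, n6}
Sat(halt ∧ ¬idle) = {n6}
Sat(¬halt) = {n0, n2, n3, n4, n5, n7}
A[(halt ∧ ¬idle) U ¬halt]: least fixpoint, start Z0 = Sat(¬halt) = {n0, n2, n3, n4, n5, n7}, add states in Sat(halt ∧ ¬idle) with every successor in Z. Z1 = {n0, n2, n3, n4, n5, n6, n7}; fixed.
Sat(A[(halt ∧ ¬idle) U ¬halt]) = {n0, n2, n3, n4, n5, n6, n7}
AG A[(halt ∧ ¬idle) U ¬halt]: greatest fixpoint, start Z0 = {n0, n2, n3, n4, n5, n6, n7}, keep only states in Sat with every successor in Z. Z1 = {n0, n2, n3, n4, n5, n6}; fixed.
Sat(AG A[(halt ∧ ¬idle) U ¬halt]) = {n0, n2, n3, n4, n5, n6}
n4 ∈ Sat(AG A[(halt ∧ ¬idle) U ¬halt]) = {n0, n2, n3, n4, n5, n6}, so the formula holds at n4.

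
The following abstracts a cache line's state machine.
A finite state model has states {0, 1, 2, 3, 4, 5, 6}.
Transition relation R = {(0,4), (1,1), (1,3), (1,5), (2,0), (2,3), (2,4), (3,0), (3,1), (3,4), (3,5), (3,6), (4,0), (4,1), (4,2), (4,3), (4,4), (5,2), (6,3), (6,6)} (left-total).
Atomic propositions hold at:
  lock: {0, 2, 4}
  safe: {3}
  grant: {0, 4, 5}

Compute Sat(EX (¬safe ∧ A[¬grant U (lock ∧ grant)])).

Sat(¬safe) = {0, 1, 2, 4, 5, 6}
Sat(¬grant) = {1, 2, 3, 6}
Sat(lock ∧ grant) = {0, 4}
A[¬grant U (lock ∧ grant)]: least fixpoint, start Z0 = Sat((lock ∧ grant)) = {0, 4}, add states in Sat(¬grant) with every successor in Z. Already a fixed point.
Sat(A[¬grant U (lock ∧ grant)]) = {0, 4}
Sat(¬safe ∧ A[¬grant U (lock ∧ grant)]) = {0, 4}
Sat(EX (¬safe ∧ A[¬grant U (lock ∧ grant)])) = {s : some successor in {0, 4}} = {0, 2, 3, 4}

{0, 2, 3, 4}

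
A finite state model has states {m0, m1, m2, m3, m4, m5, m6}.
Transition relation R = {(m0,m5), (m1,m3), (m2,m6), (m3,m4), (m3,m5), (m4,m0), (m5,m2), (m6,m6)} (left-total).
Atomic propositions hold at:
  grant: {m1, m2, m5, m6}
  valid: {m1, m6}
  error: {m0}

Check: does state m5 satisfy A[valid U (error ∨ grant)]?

Sat(error ∨ grant) = {m0, m1, m2, m5, m6}
A[valid U (error ∨ grant)]: least fixpoint, start Z0 = Sat((error ∨ grant)) = {m0, m1, m2, m5, m6}, add states in Sat(valid) with every successor in Z. Already a fixed point.
Sat(A[valid U (error ∨ grant)]) = {m0, m1, m2, m5, m6}
m5 ∈ Sat(A[valid U (error ∨ grant)]) = {m0, m1, m2, m5, m6}, so the formula holds at m5.

Yes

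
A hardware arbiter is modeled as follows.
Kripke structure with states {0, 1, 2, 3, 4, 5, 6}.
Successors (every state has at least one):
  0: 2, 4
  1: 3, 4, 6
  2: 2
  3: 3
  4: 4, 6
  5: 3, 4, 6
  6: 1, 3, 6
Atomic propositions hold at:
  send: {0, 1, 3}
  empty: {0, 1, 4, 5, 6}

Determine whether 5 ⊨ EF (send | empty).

Yes

Sat(send | empty) = {0, 1, 3, 4, 5, 6}
EF (send | empty): least fixpoint, start Z0 = {0, 1, 3, 4, 5, 6}, add states with some successor in Z. Already a fixed point.
Sat(EF (send | empty)) = {0, 1, 3, 4, 5, 6}
5 ∈ Sat(EF (send | empty)) = {0, 1, 3, 4, 5, 6}, so the formula holds at 5.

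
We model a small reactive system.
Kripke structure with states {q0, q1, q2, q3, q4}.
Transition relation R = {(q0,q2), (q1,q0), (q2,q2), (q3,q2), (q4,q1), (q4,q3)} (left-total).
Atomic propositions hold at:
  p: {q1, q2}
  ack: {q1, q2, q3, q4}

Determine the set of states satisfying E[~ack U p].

Sat(~ack) = {q0}
E[~ack U p]: least fixpoint, start Z0 = Sat(p) = {q1, q2}, add states in Sat(~ack) with some successor in Z. Z1 = {q0, q1, q2}; fixed.
Sat(E[~ack U p]) = {q0, q1, q2}

{q0, q1, q2}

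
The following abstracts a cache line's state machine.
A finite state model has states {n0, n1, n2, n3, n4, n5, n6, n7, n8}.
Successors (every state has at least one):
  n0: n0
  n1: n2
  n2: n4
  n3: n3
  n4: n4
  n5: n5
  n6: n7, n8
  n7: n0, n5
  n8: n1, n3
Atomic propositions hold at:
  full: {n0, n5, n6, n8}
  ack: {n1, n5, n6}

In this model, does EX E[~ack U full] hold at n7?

Yes

Sat(~ack) = {n0, n2, n3, n4, n7, n8}
E[~ack U full]: least fixpoint, start Z0 = Sat(full) = {n0, n5, n6, n8}, add states in Sat(~ack) with some successor in Z. Z1 = {n0, n5, n6, n7, n8}; fixed.
Sat(E[~ack U full]) = {n0, n5, n6, n7, n8}
Sat(EX E[~ack U full]) = {s : some successor in {n0, n5, n6, n7, n8}} = {n0, n5, n6, n7}
n7 ∈ Sat(EX E[~ack U full]) = {n0, n5, n6, n7}, so the formula holds at n7.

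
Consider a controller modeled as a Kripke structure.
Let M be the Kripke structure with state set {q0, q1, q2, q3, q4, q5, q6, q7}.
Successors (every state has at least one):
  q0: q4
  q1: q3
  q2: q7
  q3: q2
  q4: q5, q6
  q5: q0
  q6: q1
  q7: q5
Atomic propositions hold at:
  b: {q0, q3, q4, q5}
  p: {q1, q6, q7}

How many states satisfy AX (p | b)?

7

Sat(p | b) = {q0, q1, q3, q4, q5, q6, q7}
Sat(AX (p | b)) = {s : every successor in {q0, q1, q3, q4, q5, q6, q7}} = {q0, q1, q2, q4, q5, q6, q7}
|Sat(AX (p | b))| = |{q0, q1, q2, q4, q5, q6, q7}| = 7.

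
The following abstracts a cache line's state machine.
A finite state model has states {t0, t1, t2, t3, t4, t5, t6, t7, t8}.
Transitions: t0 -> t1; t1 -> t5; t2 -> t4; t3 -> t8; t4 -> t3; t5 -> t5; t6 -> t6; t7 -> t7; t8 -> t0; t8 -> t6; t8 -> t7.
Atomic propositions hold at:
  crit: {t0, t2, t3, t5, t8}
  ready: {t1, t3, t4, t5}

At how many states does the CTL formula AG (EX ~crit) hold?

2

Sat(~crit) = {t1, t4, t6, t7}
Sat(EX ~crit) = {s : some successor in {t1, t4, t6, t7}} = {t0, t2, t6, t7, t8}
AG (EX ~crit): greatest fixpoint, start Z0 = {t0, t2, t6, t7, t8}, keep only states in Sat with every successor in Z. Z1 = {t6, t7, t8}; Z2 = {t6, t7}; fixed.
Sat(AG (EX ~crit)) = {t6, t7}
|Sat(AG (EX ~crit))| = |{t6, t7}| = 2.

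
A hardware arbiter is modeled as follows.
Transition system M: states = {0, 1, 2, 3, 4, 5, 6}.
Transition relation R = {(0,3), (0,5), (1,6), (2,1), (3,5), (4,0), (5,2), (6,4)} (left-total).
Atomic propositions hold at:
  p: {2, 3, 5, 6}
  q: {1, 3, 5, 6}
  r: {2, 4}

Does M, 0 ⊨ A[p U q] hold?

No

A[p U q]: least fixpoint, start Z0 = Sat(q) = {1, 3, 5, 6}, add states in Sat(p) with every successor in Z. Z1 = {1, 2, 3, 5, 6}; fixed.
Sat(A[p U q]) = {1, 2, 3, 5, 6}
0 ∉ Sat(A[p U q]) = {1, 2, 3, 5, 6}, so the formula does not hold at 0.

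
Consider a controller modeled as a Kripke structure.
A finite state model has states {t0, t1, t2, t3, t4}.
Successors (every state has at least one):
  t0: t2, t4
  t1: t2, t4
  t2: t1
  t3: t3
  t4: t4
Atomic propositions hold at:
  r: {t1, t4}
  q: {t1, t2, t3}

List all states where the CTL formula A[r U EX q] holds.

Sat(EX q) = {s : some successor in {t1, t2, t3}} = {t0, t1, t2, t3}
A[r U EX q]: least fixpoint, start Z0 = Sat(EX q) = {t0, t1, t2, t3}, add states in Sat(r) with every successor in Z. Already a fixed point.
Sat(A[r U EX q]) = {t0, t1, t2, t3}

{t0, t1, t2, t3}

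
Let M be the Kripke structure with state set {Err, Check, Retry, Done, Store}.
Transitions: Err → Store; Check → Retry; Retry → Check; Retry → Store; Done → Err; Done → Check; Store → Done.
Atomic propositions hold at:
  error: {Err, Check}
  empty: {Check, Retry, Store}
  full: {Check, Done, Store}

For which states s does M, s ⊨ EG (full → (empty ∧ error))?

{Check, Retry}

Sat(empty ∧ error) = {Check}
Sat(full → (empty ∧ error)) = {Err, Check, Retry}
EG (full → (empty ∧ error)): greatest fixpoint, start Z0 = {Err, Check, Retry}, keep only states in Sat with some successor in Z. Z1 = {Check, Retry}; fixed.
Sat(EG (full → (empty ∧ error))) = {Check, Retry}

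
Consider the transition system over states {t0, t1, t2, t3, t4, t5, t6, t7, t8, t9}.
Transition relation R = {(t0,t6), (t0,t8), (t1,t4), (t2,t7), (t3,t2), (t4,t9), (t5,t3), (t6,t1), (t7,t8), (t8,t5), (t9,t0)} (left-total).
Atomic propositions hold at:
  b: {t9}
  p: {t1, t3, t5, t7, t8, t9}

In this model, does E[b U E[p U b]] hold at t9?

E[p U b]: least fixpoint, start Z0 = Sat(b) = {t9}, add states in Sat(p) with some successor in Z. Already a fixed point.
Sat(E[p U b]) = {t9}
E[b U E[p U b]]: least fixpoint, start Z0 = Sat(E[p U b]) = {t9}, add states in Sat(b) with some successor in Z. Already a fixed point.
Sat(E[b U E[p U b]]) = {t9}
t9 ∈ Sat(E[b U E[p U b]]) = {t9}, so the formula holds at t9.

Yes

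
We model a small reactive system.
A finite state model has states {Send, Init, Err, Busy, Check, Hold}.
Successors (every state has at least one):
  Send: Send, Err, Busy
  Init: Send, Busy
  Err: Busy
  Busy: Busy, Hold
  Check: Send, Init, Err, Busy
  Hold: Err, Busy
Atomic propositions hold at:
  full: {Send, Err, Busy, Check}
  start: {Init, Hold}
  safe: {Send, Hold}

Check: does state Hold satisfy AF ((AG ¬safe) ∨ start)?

Yes

Sat(¬safe) = {Init, Err, Busy, Check}
AG ¬safe: greatest fixpoint, start Z0 = {Init, Err, Busy, Check}, keep only states in Sat with every successor in Z. Z1 = {Err}; Z2 = ∅; fixed.
Sat(AG ¬safe) = ∅
Sat((AG ¬safe) ∨ start) = {Init, Hold}
AF ((AG ¬safe) ∨ start): least fixpoint, start Z0 = {Init, Hold}, add states with every successor in Z. Already a fixed point.
Sat(AF ((AG ¬safe) ∨ start)) = {Init, Hold}
Hold ∈ Sat(AF ((AG ¬safe) ∨ start)) = {Init, Hold}, so the formula holds at Hold.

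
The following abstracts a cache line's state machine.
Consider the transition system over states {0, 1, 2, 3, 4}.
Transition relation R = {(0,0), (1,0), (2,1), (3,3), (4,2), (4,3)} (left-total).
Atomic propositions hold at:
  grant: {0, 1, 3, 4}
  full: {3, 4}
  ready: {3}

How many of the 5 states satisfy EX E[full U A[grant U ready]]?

2

A[grant U ready]: least fixpoint, start Z0 = Sat(ready) = {3}, add states in Sat(grant) with every successor in Z. Already a fixed point.
Sat(A[grant U ready]) = {3}
E[full U A[grant U ready]]: least fixpoint, start Z0 = Sat(A[grant U ready]) = {3}, add states in Sat(full) with some successor in Z. Z1 = {3, 4}; fixed.
Sat(E[full U A[grant U ready]]) = {3, 4}
Sat(EX E[full U A[grant U ready]]) = {s : some successor in {3, 4}} = {3, 4}
|Sat(EX E[full U A[grant U ready]])| = |{3, 4}| = 2.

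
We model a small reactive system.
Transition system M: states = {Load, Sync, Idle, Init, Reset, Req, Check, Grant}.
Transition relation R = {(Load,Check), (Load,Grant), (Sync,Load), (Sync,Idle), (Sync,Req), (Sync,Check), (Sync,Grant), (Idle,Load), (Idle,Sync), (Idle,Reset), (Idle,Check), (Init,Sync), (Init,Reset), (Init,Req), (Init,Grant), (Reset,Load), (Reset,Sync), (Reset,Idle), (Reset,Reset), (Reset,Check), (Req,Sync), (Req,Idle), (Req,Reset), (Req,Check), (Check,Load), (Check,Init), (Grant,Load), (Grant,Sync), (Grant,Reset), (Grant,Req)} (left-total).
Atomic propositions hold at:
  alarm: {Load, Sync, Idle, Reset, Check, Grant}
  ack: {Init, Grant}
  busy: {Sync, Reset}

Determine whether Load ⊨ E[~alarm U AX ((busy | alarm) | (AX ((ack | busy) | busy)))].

Sat(~alarm) = {Init, Req}
Sat(busy | alarm) = {Load, Sync, Idle, Reset, Check, Grant}
Sat(ack | busy) = {Sync, Init, Reset, Grant}
Sat((ack | busy) | busy) = {Sync, Init, Reset, Grant}
Sat(AX ((ack | busy) | busy)) = {s : every successor in {Sync, Init, Reset, Grant}} = ∅
Sat((busy | alarm) | (AX ((ack | busy) | busy))) = {Load, Sync, Idle, Reset, Check, Grant}
Sat(AX ((busy | alarm) | (AX ((ack | busy) | busy)))) = {s : every successor in {Load, Sync, Idle, Reset, Check, Grant}} = {Load, Idle, Reset, Req}
E[~alarm U AX ((busy | alarm) | (AX ((ack | busy) | busy)))]: least fixpoint, start Z0 = Sat(AX ((busy | alarm) | (AX ((ack | busy) | busy)))) = {Load, Idle, Reset, Req}, add states in Sat(~alarm) with some successor in Z. Z1 = {Load, Idle, Init, Reset, Req}; fixed.
Sat(E[~alarm U AX ((busy | alarm) | (AX ((ack | busy) | busy)))]) = {Load, Idle, Init, Reset, Req}
Load ∈ Sat(E[~alarm U AX ((busy | alarm) | (AX ((ack | busy) | busy)))]) = {Load, Idle, Init, Reset, Req}, so the formula holds at Load.

Yes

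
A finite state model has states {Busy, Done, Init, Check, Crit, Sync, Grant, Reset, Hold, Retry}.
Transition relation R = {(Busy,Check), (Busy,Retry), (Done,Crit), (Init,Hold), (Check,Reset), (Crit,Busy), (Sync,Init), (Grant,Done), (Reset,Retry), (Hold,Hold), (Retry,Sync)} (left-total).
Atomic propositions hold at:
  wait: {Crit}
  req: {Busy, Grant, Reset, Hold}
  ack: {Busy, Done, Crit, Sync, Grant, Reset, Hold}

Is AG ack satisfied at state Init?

AG ack: greatest fixpoint, start Z0 = {Busy, Done, Crit, Sync, Grant, Reset, Hold}, keep only states in Sat with every successor in Z. Z1 = {Done, Crit, Grant, Hold}; Z2 = {Done, Grant, Hold}; Z3 = {Grant, Hold}; Z4 = {Hold}; fixed.
Sat(AG ack) = {Hold}
Init ∉ Sat(AG ack) = {Hold}, so the formula does not hold at Init.

No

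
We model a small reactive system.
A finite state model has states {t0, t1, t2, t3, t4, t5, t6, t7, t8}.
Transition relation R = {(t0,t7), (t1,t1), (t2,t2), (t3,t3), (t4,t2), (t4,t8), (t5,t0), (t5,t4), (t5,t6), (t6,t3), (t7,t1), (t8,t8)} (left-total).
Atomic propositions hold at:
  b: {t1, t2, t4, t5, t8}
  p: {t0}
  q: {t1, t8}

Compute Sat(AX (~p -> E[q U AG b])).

Sat(~p) = {t1, t2, t3, t4, t5, t6, t7, t8}
AG b: greatest fixpoint, start Z0 = {t1, t2, t4, t5, t8}, keep only states in Sat with every successor in Z. Z1 = {t1, t2, t4, t8}; fixed.
Sat(AG b) = {t1, t2, t4, t8}
E[q U AG b]: least fixpoint, start Z0 = Sat(AG b) = {t1, t2, t4, t8}, add states in Sat(q) with some successor in Z. Already a fixed point.
Sat(E[q U AG b]) = {t1, t2, t4, t8}
Sat(~p -> E[q U AG b]) = {t0, t1, t2, t4, t8}
Sat(AX (~p -> E[q U AG b])) = {s : every successor in {t0, t1, t2, t4, t8}} = {t1, t2, t4, t7, t8}

{t1, t2, t4, t7, t8}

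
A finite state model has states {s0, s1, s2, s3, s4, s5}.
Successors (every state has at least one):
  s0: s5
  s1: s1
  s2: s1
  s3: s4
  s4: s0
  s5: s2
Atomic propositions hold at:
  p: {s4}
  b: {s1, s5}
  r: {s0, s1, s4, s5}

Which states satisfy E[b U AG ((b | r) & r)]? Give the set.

{s1}

Sat(b | r) = {s0, s1, s4, s5}
Sat((b | r) & r) = {s0, s1, s4, s5}
AG ((b | r) & r): greatest fixpoint, start Z0 = {s0, s1, s4, s5}, keep only states in Sat with every successor in Z. Z1 = {s0, s1, s4}; Z2 = {s1, s4}; Z3 = {s1}; fixed.
Sat(AG ((b | r) & r)) = {s1}
E[b U AG ((b | r) & r)]: least fixpoint, start Z0 = Sat(AG ((b | r) & r)) = {s1}, add states in Sat(b) with some successor in Z. Already a fixed point.
Sat(E[b U AG ((b | r) & r)]) = {s1}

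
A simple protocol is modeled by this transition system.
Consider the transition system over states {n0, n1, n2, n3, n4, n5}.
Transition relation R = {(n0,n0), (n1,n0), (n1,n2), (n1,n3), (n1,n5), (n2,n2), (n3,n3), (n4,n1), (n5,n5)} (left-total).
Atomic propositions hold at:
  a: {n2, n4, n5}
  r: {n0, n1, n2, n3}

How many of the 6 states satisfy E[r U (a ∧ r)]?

Sat(a ∧ r) = {n2}
E[r U (a ∧ r)]: least fixpoint, start Z0 = Sat((a ∧ r)) = {n2}, add states in Sat(r) with some successor in Z. Z1 = {n1, n2}; fixed.
Sat(E[r U (a ∧ r)]) = {n1, n2}
|Sat(E[r U (a ∧ r)])| = |{n1, n2}| = 2.

2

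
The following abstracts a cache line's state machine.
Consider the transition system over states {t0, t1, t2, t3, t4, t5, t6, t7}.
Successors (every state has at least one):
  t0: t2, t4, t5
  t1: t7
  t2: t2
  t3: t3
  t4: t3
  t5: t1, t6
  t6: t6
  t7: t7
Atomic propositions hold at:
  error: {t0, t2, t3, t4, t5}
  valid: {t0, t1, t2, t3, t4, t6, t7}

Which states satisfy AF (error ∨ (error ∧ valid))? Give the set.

Sat(error ∧ valid) = {t0, t2, t3, t4}
Sat(error ∨ (error ∧ valid)) = {t0, t2, t3, t4, t5}
AF (error ∨ (error ∧ valid)): least fixpoint, start Z0 = {t0, t2, t3, t4, t5}, add states with every successor in Z. Already a fixed point.
Sat(AF (error ∨ (error ∧ valid))) = {t0, t2, t3, t4, t5}

{t0, t2, t3, t4, t5}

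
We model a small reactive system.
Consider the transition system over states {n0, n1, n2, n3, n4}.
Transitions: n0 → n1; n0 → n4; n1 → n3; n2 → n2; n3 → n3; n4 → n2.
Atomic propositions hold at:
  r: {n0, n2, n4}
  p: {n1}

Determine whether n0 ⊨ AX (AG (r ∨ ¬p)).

Sat(¬p) = {n0, n2, n3, n4}
Sat(r ∨ ¬p) = {n0, n2, n3, n4}
AG (r ∨ ¬p): greatest fixpoint, start Z0 = {n0, n2, n3, n4}, keep only states in Sat with every successor in Z. Z1 = {n2, n3, n4}; fixed.
Sat(AG (r ∨ ¬p)) = {n2, n3, n4}
Sat(AX (AG (r ∨ ¬p))) = {s : every successor in {n2, n3, n4}} = {n1, n2, n3, n4}
n0 ∉ Sat(AX (AG (r ∨ ¬p))) = {n1, n2, n3, n4}, so the formula does not hold at n0.

No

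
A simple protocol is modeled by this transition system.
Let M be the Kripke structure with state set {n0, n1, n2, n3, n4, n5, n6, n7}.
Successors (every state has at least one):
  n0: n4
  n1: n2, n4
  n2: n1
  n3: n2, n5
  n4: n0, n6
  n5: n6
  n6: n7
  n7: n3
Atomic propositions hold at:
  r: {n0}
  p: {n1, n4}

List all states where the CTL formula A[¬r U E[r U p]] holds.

Sat(¬r) = {n1, n2, n3, n4, n5, n6, n7}
E[r U p]: least fixpoint, start Z0 = Sat(p) = {n1, n4}, add states in Sat(r) with some successor in Z. Z1 = {n0, n1, n4}; fixed.
Sat(E[r U p]) = {n0, n1, n4}
A[¬r U E[r U p]]: least fixpoint, start Z0 = Sat(E[r U p]) = {n0, n1, n4}, add states in Sat(¬r) with every successor in Z. Z1 = {n0, n1, n2, n4}; fixed.
Sat(A[¬r U E[r U p]]) = {n0, n1, n2, n4}

{n0, n1, n2, n4}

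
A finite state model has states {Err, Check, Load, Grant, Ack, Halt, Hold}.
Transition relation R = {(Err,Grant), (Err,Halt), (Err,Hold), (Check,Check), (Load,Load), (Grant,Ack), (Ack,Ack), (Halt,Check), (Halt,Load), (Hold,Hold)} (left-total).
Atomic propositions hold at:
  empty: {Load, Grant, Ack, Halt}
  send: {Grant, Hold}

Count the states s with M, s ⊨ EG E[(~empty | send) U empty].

5

Sat(~empty) = {Err, Check, Hold}
Sat(~empty | send) = {Err, Check, Grant, Hold}
E[(~empty | send) U empty]: least fixpoint, start Z0 = Sat(empty) = {Load, Grant, Ack, Halt}, add states in Sat(~empty | send) with some successor in Z. Z1 = {Err, Load, Grant, Ack, Halt}; fixed.
Sat(E[(~empty | send) U empty]) = {Err, Load, Grant, Ack, Halt}
EG E[(~empty | send) U empty]: greatest fixpoint, start Z0 = {Err, Load, Grant, Ack, Halt}, keep only states in Sat with some successor in Z. Already a fixed point.
Sat(EG E[(~empty | send) U empty]) = {Err, Load, Grant, Ack, Halt}
|Sat(EG E[(~empty | send) U empty])| = |{Err, Load, Grant, Ack, Halt}| = 5.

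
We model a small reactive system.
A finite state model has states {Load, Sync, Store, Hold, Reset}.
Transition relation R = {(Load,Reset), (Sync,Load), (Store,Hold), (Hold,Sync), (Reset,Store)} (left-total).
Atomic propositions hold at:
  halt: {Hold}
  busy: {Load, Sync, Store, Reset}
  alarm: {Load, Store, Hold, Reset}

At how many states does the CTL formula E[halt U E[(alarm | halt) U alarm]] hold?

Sat(alarm | halt) = {Load, Store, Hold, Reset}
E[(alarm | halt) U alarm]: least fixpoint, start Z0 = Sat(alarm) = {Load, Store, Hold, Reset}, add states in Sat(alarm | halt) with some successor in Z. Already a fixed point.
Sat(E[(alarm | halt) U alarm]) = {Load, Store, Hold, Reset}
E[halt U E[(alarm | halt) U alarm]]: least fixpoint, start Z0 = Sat(E[(alarm | halt) U alarm]) = {Load, Store, Hold, Reset}, add states in Sat(halt) with some successor in Z. Already a fixed point.
Sat(E[halt U E[(alarm | halt) U alarm]]) = {Load, Store, Hold, Reset}
|Sat(E[halt U E[(alarm | halt) U alarm]])| = |{Load, Store, Hold, Reset}| = 4.

4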